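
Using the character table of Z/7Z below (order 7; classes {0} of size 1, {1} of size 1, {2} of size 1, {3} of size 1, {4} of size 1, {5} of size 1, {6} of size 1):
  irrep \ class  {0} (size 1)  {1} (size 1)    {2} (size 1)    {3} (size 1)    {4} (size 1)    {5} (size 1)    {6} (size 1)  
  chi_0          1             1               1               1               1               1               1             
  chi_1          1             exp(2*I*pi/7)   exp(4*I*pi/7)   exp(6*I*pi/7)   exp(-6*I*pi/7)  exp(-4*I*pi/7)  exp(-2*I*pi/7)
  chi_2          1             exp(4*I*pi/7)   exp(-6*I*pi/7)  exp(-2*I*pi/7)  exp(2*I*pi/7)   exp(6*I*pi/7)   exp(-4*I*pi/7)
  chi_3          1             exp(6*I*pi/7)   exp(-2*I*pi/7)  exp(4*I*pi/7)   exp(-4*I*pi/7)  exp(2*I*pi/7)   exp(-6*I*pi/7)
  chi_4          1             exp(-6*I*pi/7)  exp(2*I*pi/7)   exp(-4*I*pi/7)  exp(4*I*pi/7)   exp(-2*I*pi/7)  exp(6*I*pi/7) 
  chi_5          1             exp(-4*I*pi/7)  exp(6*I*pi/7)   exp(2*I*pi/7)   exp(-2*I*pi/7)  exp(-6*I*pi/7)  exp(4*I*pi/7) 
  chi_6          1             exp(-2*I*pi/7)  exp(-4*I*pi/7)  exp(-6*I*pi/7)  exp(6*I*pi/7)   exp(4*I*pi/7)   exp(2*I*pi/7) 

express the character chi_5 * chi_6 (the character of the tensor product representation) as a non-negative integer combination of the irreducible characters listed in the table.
chi_5 tensor chi_6 = chi_4 (all other irreducibles have multiplicity 0).

Working: The character of a tensor product is the pointwise product (chi_5 * chi_6)(C) = chi_5(C) * chi_6(C):
  {0}: (1)*(1), {1}: (exp(-4*I*pi/7))*(exp(-2*I*pi/7)), {2}: (exp(6*I*pi/7))*(exp(-4*I*pi/7)), {3}: (exp(2*I*pi/7))*(exp(-6*I*pi/7)), {4}: (exp(-2*I*pi/7))*(exp(6*I*pi/7)), {5}: (exp(-6*I*pi/7))*(exp(4*I*pi/7)), {6}: (exp(4*I*pi/7))*(exp(2*I*pi/7))
so (chi_5 * chi_6) takes values
  {0} -> 1, {1} -> exp(-6*I*pi/7), {2} -> exp(2*I*pi/7), {3} -> exp(-4*I*pi/7), {4} -> exp(4*I*pi/7), {5} -> exp(-2*I*pi/7), {6} -> exp(6*I*pi/7).
Now take the inner product of this character with each irreducible chi from the table, <chi_5*chi_6, chi> = (1/7) sum_C |C| (chi_5*chi_6)(C) conj(chi(C)):
  <chi_5*chi_6, chi_0> = (1/7)[1*(1)*conj(1) + 1*(exp(-6*I*pi/7))*conj(1) + 1*(exp(2*I*pi/7))*conj(1) + 1*(exp(-4*I*pi/7))*conj(1) + 1*(exp(4*I*pi/7))*conj(1) + 1*(exp(-2*I*pi/7))*conj(1) + 1*(exp(6*I*pi/7))*conj(1)]
      = (1/7)[(1) + (exp(-6*I*pi/7)) + (exp(2*I*pi/7)) + (exp(-4*I*pi/7)) + (exp(4*I*pi/7)) + (exp(-2*I*pi/7)) + (exp(6*I*pi/7))] = 0/7 = 0
  <chi_5*chi_6, chi_1> = (1/7)[1*(1)*conj(1) + 1*(exp(-6*I*pi/7))*conj(exp(2*I*pi/7)) + 1*(exp(2*I*pi/7))*conj(exp(4*I*pi/7)) + 1*(exp(-4*I*pi/7))*conj(exp(6*I*pi/7)) + 1*(exp(4*I*pi/7))*conj(exp(-6*I*pi/7)) + 1*(exp(-2*I*pi/7))*conj(exp(-4*I*pi/7)) + 1*(exp(6*I*pi/7))*conj(exp(-2*I*pi/7))]
      = (1/7)[(1) + (exp(6*I*pi/7)) + (exp(-2*I*pi/7)) + (exp(4*I*pi/7)) + (exp(-4*I*pi/7)) + (exp(2*I*pi/7)) + (exp(-6*I*pi/7))] = 0/7 = 0
  <chi_5*chi_6, chi_2> = (1/7)[1*(1)*conj(1) + 1*(exp(-6*I*pi/7))*conj(exp(4*I*pi/7)) + 1*(exp(2*I*pi/7))*conj(exp(-6*I*pi/7)) + 1*(exp(-4*I*pi/7))*conj(exp(-2*I*pi/7)) + 1*(exp(4*I*pi/7))*conj(exp(2*I*pi/7)) + 1*(exp(-2*I*pi/7))*conj(exp(6*I*pi/7)) + 1*(exp(6*I*pi/7))*conj(exp(-4*I*pi/7))]
      = (1/7)[(1) + (exp(4*I*pi/7)) + (exp(-6*I*pi/7)) + (exp(-2*I*pi/7)) + (exp(2*I*pi/7)) + (exp(6*I*pi/7)) + (exp(-4*I*pi/7))] = 0/7 = 0
  <chi_5*chi_6, chi_3> = (1/7)[1*(1)*conj(1) + 1*(exp(-6*I*pi/7))*conj(exp(6*I*pi/7)) + 1*(exp(2*I*pi/7))*conj(exp(-2*I*pi/7)) + 1*(exp(-4*I*pi/7))*conj(exp(4*I*pi/7)) + 1*(exp(4*I*pi/7))*conj(exp(-4*I*pi/7)) + 1*(exp(-2*I*pi/7))*conj(exp(2*I*pi/7)) + 1*(exp(6*I*pi/7))*conj(exp(-6*I*pi/7))]
      = (1/7)[(1) + (exp(2*I*pi/7)) + (exp(4*I*pi/7)) + (exp(6*I*pi/7)) + (exp(-6*I*pi/7)) + (exp(-4*I*pi/7)) + (exp(-2*I*pi/7))] = 0/7 = 0
  <chi_5*chi_6, chi_4> = (1/7)[1*(1)*conj(1) + 1*(exp(-6*I*pi/7))*conj(exp(-6*I*pi/7)) + 1*(exp(2*I*pi/7))*conj(exp(2*I*pi/7)) + 1*(exp(-4*I*pi/7))*conj(exp(-4*I*pi/7)) + 1*(exp(4*I*pi/7))*conj(exp(4*I*pi/7)) + 1*(exp(-2*I*pi/7))*conj(exp(-2*I*pi/7)) + 1*(exp(6*I*pi/7))*conj(exp(6*I*pi/7))]
      = (1/7)[(1) + (1) + (1) + (1) + (1) + (1) + (1)] = 7/7 = 1
  <chi_5*chi_6, chi_5> = (1/7)[1*(1)*conj(1) + 1*(exp(-6*I*pi/7))*conj(exp(-4*I*pi/7)) + 1*(exp(2*I*pi/7))*conj(exp(6*I*pi/7)) + 1*(exp(-4*I*pi/7))*conj(exp(2*I*pi/7)) + 1*(exp(4*I*pi/7))*conj(exp(-2*I*pi/7)) + 1*(exp(-2*I*pi/7))*conj(exp(-6*I*pi/7)) + 1*(exp(6*I*pi/7))*conj(exp(4*I*pi/7))]
      = (1/7)[(1) + (exp(-2*I*pi/7)) + (exp(-4*I*pi/7)) + (exp(-6*I*pi/7)) + (exp(6*I*pi/7)) + (exp(4*I*pi/7)) + (exp(2*I*pi/7))] = 0/7 = 0
  <chi_5*chi_6, chi_6> = (1/7)[1*(1)*conj(1) + 1*(exp(-6*I*pi/7))*conj(exp(-2*I*pi/7)) + 1*(exp(2*I*pi/7))*conj(exp(-4*I*pi/7)) + 1*(exp(-4*I*pi/7))*conj(exp(-6*I*pi/7)) + 1*(exp(4*I*pi/7))*conj(exp(6*I*pi/7)) + 1*(exp(-2*I*pi/7))*conj(exp(4*I*pi/7)) + 1*(exp(6*I*pi/7))*conj(exp(2*I*pi/7))]
      = (1/7)[(1) + (exp(-4*I*pi/7)) + (exp(6*I*pi/7)) + (exp(2*I*pi/7)) + (exp(-2*I*pi/7)) + (exp(-6*I*pi/7)) + (exp(4*I*pi/7))] = 0/7 = 0
(Exp terms are combined using exp(i*s)*conj(exp(i*t)) = exp(i*(s-t)), and sums of them are collapsed using the identity that for every m > 1 the m distinct m-th roots of unity sum to 0, e.g. 1 + exp(2*I*pi/3) + exp(-2*I*pi/3) = 0.)
Hence the multiplicities are chi_4: 1. Dimension check: dim(chi_5)*dim(chi_6) = 1*1 = 1 and sum (mult * dim) = 1*1 = 1.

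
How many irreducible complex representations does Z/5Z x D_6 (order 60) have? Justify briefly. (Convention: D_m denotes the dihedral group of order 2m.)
30

Justification: The number of irreducible complex representations of a finite group equals its number of conjugacy classes. For a direct product, #classes(G x H) = #classes(G) * #classes(H). Z/5Z has 5 classes (abelian), D_6 has 6 classes, so 5 * 6 = 30, so Z/5Z x D_6 (order 60) has exactly 30 irreducible complex representations.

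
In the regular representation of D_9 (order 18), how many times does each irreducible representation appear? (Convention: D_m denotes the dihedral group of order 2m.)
Each irreducible V_i of dimension d_i appears with multiplicity d_i, i.e. rho_reg = (direct sum over all irreducibles V_i) d_i V_i. The irreducible dimensions for D_9 are 1, 1, 2, 2, 2, 2: 2 irreducibles of dimension 1, each with multiplicity 1; 4 irreducibles of dimension 2, each with multiplicity 2. Total dimension 2*1*1 + 4*2*2 = 18 = |G|.

Proof sketch: General theorem: in the regular representation of a finite group G, each irreducible appears with multiplicity equal to its dimension. Check: dim(rho_reg) = sum d_i^2 = 1 + 1 + 4 + 4 + 4 + 4 = 18 = |G|.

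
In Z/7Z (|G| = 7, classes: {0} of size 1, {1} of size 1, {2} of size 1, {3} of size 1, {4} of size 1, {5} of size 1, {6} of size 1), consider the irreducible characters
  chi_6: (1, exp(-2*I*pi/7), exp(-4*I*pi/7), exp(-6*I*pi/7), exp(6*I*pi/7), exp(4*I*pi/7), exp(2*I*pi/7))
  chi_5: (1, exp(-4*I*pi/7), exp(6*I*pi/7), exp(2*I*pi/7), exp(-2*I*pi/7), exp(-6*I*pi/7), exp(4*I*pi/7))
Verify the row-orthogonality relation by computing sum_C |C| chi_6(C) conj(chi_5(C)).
Sum = 0; so <chi_6, chi_5> = 0 (distinct irreducibles are orthogonal).

Explanation: Compute term by term over conjugacy classes (|C| * chi_6(C) * conj(chi_5(C))):
  1*(1)*conj(1) + 1*(exp(-2*I*pi/7))*conj(exp(-4*I*pi/7)) + 1*(exp(-4*I*pi/7))*conj(exp(6*I*pi/7)) + 1*(exp(-6*I*pi/7))*conj(exp(2*I*pi/7)) + 1*(exp(6*I*pi/7))*conj(exp(-2*I*pi/7)) + 1*(exp(4*I*pi/7))*conj(exp(-6*I*pi/7)) + 1*(exp(2*I*pi/7))*conj(exp(4*I*pi/7))
  = (1) + (exp(2*I*pi/7)) + (exp(4*I*pi/7)) + (exp(6*I*pi/7)) + (exp(-6*I*pi/7)) + (exp(-4*I*pi/7)) + (exp(-2*I*pi/7))
  = 0.
(Exp terms are combined using exp(i*s)*conj(exp(i*t)) = exp(i*(s-t)), and sums of them are collapsed using the identity that for every m > 1 the m distinct m-th roots of unity sum to 0, e.g. 1 + exp(2*I*pi/3) + exp(-2*I*pi/3) = 0.)
Dividing by |G| = 7 gives 0/7 = 0, matching the row-orthogonality relation <chi_6, chi_5> = [chi_6 = chi_5].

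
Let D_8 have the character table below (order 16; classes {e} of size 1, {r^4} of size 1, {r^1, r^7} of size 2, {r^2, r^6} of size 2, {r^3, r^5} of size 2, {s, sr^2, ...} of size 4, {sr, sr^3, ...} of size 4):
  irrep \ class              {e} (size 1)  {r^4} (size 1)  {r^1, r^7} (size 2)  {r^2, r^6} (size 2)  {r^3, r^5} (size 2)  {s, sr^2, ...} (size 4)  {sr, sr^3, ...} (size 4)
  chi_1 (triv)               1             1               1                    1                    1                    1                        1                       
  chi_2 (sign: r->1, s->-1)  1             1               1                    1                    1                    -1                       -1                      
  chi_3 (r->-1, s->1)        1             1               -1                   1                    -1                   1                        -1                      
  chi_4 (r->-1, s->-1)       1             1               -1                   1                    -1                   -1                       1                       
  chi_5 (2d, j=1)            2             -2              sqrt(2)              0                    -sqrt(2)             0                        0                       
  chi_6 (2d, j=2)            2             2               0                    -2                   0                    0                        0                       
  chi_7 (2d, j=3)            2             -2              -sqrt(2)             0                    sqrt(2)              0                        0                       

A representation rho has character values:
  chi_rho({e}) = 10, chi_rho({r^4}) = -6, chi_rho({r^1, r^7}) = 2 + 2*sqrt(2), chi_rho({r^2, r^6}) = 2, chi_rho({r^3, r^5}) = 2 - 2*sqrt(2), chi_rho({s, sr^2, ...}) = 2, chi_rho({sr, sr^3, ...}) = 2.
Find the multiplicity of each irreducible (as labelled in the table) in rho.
Multiplicities: chi_1: 2, chi_2: 0, chi_3: 0, chi_4: 0, chi_5: 3, chi_6: 0, chi_7: 1.

Proof sketch: Use <chi_rho, chi> = (1/|G|) sum_C |C| * chi_rho(C) * conj(chi(C)) with |G| = 16 for each irreducible chi in the table:
  <chi_rho, chi_1> = (1/16)[1*(10)*conj(1) + 1*(-6)*conj(1) + 2*(2 + 2*sqrt(2))*conj(1) + 2*(2)*conj(1) + 2*(2 - 2*sqrt(2))*conj(1) + 4*(2)*conj(1) + 4*(2)*conj(1)]
      = (1/16)[(10) + (-6) + (4 + 4*sqrt(2)) + (4) + (4 - 4*sqrt(2)) + (8) + (8)] = 32/16 = 2
  <chi_rho, chi_2> = (1/16)[1*(10)*conj(1) + 1*(-6)*conj(1) + 2*(2 + 2*sqrt(2))*conj(1) + 2*(2)*conj(1) + 2*(2 - 2*sqrt(2))*conj(1) + 4*(2)*conj(-1) + 4*(2)*conj(-1)]
      = (1/16)[(10) + (-6) + (4 + 4*sqrt(2)) + (4) + (4 - 4*sqrt(2)) + (-8) + (-8)] = 0/16 = 0
  <chi_rho, chi_3> = (1/16)[1*(10)*conj(1) + 1*(-6)*conj(1) + 2*(2 + 2*sqrt(2))*conj(-1) + 2*(2)*conj(1) + 2*(2 - 2*sqrt(2))*conj(-1) + 4*(2)*conj(1) + 4*(2)*conj(-1)]
      = (1/16)[(10) + (-6) + (-4*sqrt(2) - 4) + (4) + (-4 + 4*sqrt(2)) + (8) + (-8)] = 0/16 = 0
  <chi_rho, chi_4> = (1/16)[1*(10)*conj(1) + 1*(-6)*conj(1) + 2*(2 + 2*sqrt(2))*conj(-1) + 2*(2)*conj(1) + 2*(2 - 2*sqrt(2))*conj(-1) + 4*(2)*conj(-1) + 4*(2)*conj(1)]
      = (1/16)[(10) + (-6) + (-4*sqrt(2) - 4) + (4) + (-4 + 4*sqrt(2)) + (-8) + (8)] = 0/16 = 0
  <chi_rho, chi_5> = (1/16)[1*(10)*conj(2) + 1*(-6)*conj(-2) + 2*(2 + 2*sqrt(2))*conj(sqrt(2)) + 2*(2)*conj(0) + 2*(2 - 2*sqrt(2))*conj(-sqrt(2)) + 4*(2)*conj(0) + 4*(2)*conj(0)]
      = (1/16)[(20) + (12) + (4*sqrt(2) + 8) + (0) + (8 - 4*sqrt(2)) + (0) + (0)] = 48/16 = 3
  <chi_rho, chi_6> = (1/16)[1*(10)*conj(2) + 1*(-6)*conj(2) + 2*(2 + 2*sqrt(2))*conj(0) + 2*(2)*conj(-2) + 2*(2 - 2*sqrt(2))*conj(0) + 4*(2)*conj(0) + 4*(2)*conj(0)]
      = (1/16)[(20) + (-12) + (0) + (-8) + (0) + (0) + (0)] = 0/16 = 0
  <chi_rho, chi_7> = (1/16)[1*(10)*conj(2) + 1*(-6)*conj(-2) + 2*(2 + 2*sqrt(2))*conj(-sqrt(2)) + 2*(2)*conj(0) + 2*(2 - 2*sqrt(2))*conj(sqrt(2)) + 4*(2)*conj(0) + 4*(2)*conj(0)]
      = (1/16)[(20) + (12) + (-8 - 4*sqrt(2)) + (0) + (-8 + 4*sqrt(2)) + (0) + (0)] = 16/16 = 1
Dimension check: dim(rho) = sum (mult * dim) = 2*1 + 0*1 + 0*1 + 0*1 + 3*2 + 0*2 + 1*2 = 10 = chi_rho(e) = 10.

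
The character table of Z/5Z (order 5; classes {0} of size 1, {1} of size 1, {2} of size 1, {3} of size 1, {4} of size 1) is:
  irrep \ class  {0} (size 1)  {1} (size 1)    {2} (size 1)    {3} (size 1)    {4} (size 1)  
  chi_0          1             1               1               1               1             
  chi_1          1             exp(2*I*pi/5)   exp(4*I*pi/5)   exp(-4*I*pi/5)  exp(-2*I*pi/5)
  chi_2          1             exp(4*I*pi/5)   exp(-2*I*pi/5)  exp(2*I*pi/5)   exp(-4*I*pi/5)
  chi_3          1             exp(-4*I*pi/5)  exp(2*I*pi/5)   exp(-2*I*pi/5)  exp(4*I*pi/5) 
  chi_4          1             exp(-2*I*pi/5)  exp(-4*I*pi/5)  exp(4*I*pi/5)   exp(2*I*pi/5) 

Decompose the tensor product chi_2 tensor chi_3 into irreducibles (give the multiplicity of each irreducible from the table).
chi_2 tensor chi_3 = chi_0 (all other irreducibles have multiplicity 0).

Details: The character of a tensor product is the pointwise product (chi_2 * chi_3)(C) = chi_2(C) * chi_3(C):
  {0}: (1)*(1), {1}: (exp(4*I*pi/5))*(exp(-4*I*pi/5)), {2}: (exp(-2*I*pi/5))*(exp(2*I*pi/5)), {3}: (exp(2*I*pi/5))*(exp(-2*I*pi/5)), {4}: (exp(-4*I*pi/5))*(exp(4*I*pi/5))
so (chi_2 * chi_3) takes values
  {0} -> 1, {1} -> 1, {2} -> 1, {3} -> 1, {4} -> 1.
Now take the inner product of this character with each irreducible chi from the table, <chi_2*chi_3, chi> = (1/5) sum_C |C| (chi_2*chi_3)(C) conj(chi(C)):
  <chi_2*chi_3, chi_0> = (1/5)[1*(1)*conj(1) + 1*(1)*conj(1) + 1*(1)*conj(1) + 1*(1)*conj(1) + 1*(1)*conj(1)]
      = (1/5)[(1) + (1) + (1) + (1) + (1)] = 5/5 = 1
  <chi_2*chi_3, chi_1> = (1/5)[1*(1)*conj(1) + 1*(1)*conj(exp(2*I*pi/5)) + 1*(1)*conj(exp(4*I*pi/5)) + 1*(1)*conj(exp(-4*I*pi/5)) + 1*(1)*conj(exp(-2*I*pi/5))]
      = (1/5)[(1) + (exp(-2*I*pi/5)) + (exp(-4*I*pi/5)) + (exp(4*I*pi/5)) + (exp(2*I*pi/5))] = 0/5 = 0
  <chi_2*chi_3, chi_2> = (1/5)[1*(1)*conj(1) + 1*(1)*conj(exp(4*I*pi/5)) + 1*(1)*conj(exp(-2*I*pi/5)) + 1*(1)*conj(exp(2*I*pi/5)) + 1*(1)*conj(exp(-4*I*pi/5))]
      = (1/5)[(1) + (exp(-4*I*pi/5)) + (exp(2*I*pi/5)) + (exp(-2*I*pi/5)) + (exp(4*I*pi/5))] = 0/5 = 0
  <chi_2*chi_3, chi_3> = (1/5)[1*(1)*conj(1) + 1*(1)*conj(exp(-4*I*pi/5)) + 1*(1)*conj(exp(2*I*pi/5)) + 1*(1)*conj(exp(-2*I*pi/5)) + 1*(1)*conj(exp(4*I*pi/5))]
      = (1/5)[(1) + (exp(4*I*pi/5)) + (exp(-2*I*pi/5)) + (exp(2*I*pi/5)) + (exp(-4*I*pi/5))] = 0/5 = 0
  <chi_2*chi_3, chi_4> = (1/5)[1*(1)*conj(1) + 1*(1)*conj(exp(-2*I*pi/5)) + 1*(1)*conj(exp(-4*I*pi/5)) + 1*(1)*conj(exp(4*I*pi/5)) + 1*(1)*conj(exp(2*I*pi/5))]
      = (1/5)[(1) + (exp(2*I*pi/5)) + (exp(4*I*pi/5)) + (exp(-4*I*pi/5)) + (exp(-2*I*pi/5))] = 0/5 = 0
(Exp terms are combined using exp(i*s)*conj(exp(i*t)) = exp(i*(s-t)), and sums of them are collapsed using the identity that for every m > 1 the m distinct m-th roots of unity sum to 0, e.g. 1 + exp(2*I*pi/3) + exp(-2*I*pi/3) = 0.)
Hence the multiplicities are chi_0: 1. Dimension check: dim(chi_2)*dim(chi_3) = 1*1 = 1 and sum (mult * dim) = 1*1 = 1.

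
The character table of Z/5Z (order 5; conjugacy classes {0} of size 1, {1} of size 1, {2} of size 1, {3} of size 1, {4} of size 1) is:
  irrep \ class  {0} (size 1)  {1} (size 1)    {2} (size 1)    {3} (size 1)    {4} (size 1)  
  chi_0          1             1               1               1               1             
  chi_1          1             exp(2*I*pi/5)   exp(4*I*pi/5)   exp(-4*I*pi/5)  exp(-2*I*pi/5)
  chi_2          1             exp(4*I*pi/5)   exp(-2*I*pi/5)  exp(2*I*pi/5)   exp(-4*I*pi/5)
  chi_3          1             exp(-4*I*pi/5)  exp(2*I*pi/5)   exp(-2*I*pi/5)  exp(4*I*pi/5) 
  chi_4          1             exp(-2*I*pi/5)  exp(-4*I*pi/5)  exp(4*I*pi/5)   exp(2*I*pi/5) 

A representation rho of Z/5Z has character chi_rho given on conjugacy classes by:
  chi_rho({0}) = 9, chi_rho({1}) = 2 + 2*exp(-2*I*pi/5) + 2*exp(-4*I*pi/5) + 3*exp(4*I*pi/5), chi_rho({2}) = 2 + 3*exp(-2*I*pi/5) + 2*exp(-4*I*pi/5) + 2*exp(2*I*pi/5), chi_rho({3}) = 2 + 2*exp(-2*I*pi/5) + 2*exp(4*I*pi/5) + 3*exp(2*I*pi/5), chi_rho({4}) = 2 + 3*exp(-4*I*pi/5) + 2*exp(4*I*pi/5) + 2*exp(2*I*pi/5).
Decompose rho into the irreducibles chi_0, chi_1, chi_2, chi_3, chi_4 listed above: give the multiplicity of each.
Multiplicities: chi_0: 2, chi_1: 0, chi_2: 3, chi_3: 2, chi_4: 2.

Use <chi_rho, chi> = (1/|G|) sum_C |C| * chi_rho(C) * conj(chi(C)) with |G| = 5 for each irreducible chi in the table:
  <chi_rho, chi_0> = (1/5)[1*(9)*conj(1) + 1*(2 + 2*exp(-2*I*pi/5) + 2*exp(-4*I*pi/5) + 3*exp(4*I*pi/5))*conj(1) + 1*(2 + 3*exp(-2*I*pi/5) + 2*exp(-4*I*pi/5) + 2*exp(2*I*pi/5))*conj(1) + 1*(2 + 2*exp(-2*I*pi/5) + 2*exp(4*I*pi/5) + 3*exp(2*I*pi/5))*conj(1) + 1*(2 + 3*exp(-4*I*pi/5) + 2*exp(4*I*pi/5) + 2*exp(2*I*pi/5))*conj(1)]
      = (1/5)[(9) + (2 + 2*exp(-2*I*pi/5) + 2*exp(-4*I*pi/5) + 3*exp(4*I*pi/5)) + (2 + 3*exp(-2*I*pi/5) + 2*exp(-4*I*pi/5) + 2*exp(2*I*pi/5)) + (2 + 2*exp(-2*I*pi/5) + 2*exp(4*I*pi/5) + 3*exp(2*I*pi/5)) + (2 + 3*exp(-4*I*pi/5) + 2*exp(4*I*pi/5) + 2*exp(2*I*pi/5))] = 10/5 = 2
  <chi_rho, chi_1> = (1/5)[1*(9)*conj(1) + 1*(2 + 2*exp(-2*I*pi/5) + 2*exp(-4*I*pi/5) + 3*exp(4*I*pi/5))*conj(exp(2*I*pi/5)) + 1*(2 + 3*exp(-2*I*pi/5) + 2*exp(-4*I*pi/5) + 2*exp(2*I*pi/5))*conj(exp(4*I*pi/5)) + 1*(2 + 2*exp(-2*I*pi/5) + 2*exp(4*I*pi/5) + 3*exp(2*I*pi/5))*conj(exp(-4*I*pi/5)) + 1*(2 + 3*exp(-4*I*pi/5) + 2*exp(4*I*pi/5) + 2*exp(2*I*pi/5))*conj(exp(-2*I*pi/5))]
      = (1/5)[(9) + (2*exp(-2*I*pi/5) + 2*exp(-4*I*pi/5) + 2*exp(4*I*pi/5) + 3*exp(2*I*pi/5)) + (2*exp(-2*I*pi/5) + 2*exp(-4*I*pi/5) + 3*exp(4*I*pi/5) + 2*exp(2*I*pi/5)) + (2*exp(-2*I*pi/5) + 3*exp(-4*I*pi/5) + 2*exp(4*I*pi/5) + 2*exp(2*I*pi/5)) + (3*exp(-2*I*pi/5) + 2*exp(-4*I*pi/5) + 2*exp(4*I*pi/5) + 2*exp(2*I*pi/5))] = 0/5 = 0
  <chi_rho, chi_2> = (1/5)[1*(9)*conj(1) + 1*(2 + 2*exp(-2*I*pi/5) + 2*exp(-4*I*pi/5) + 3*exp(4*I*pi/5))*conj(exp(4*I*pi/5)) + 1*(2 + 3*exp(-2*I*pi/5) + 2*exp(-4*I*pi/5) + 2*exp(2*I*pi/5))*conj(exp(-2*I*pi/5)) + 1*(2 + 2*exp(-2*I*pi/5) + 2*exp(4*I*pi/5) + 3*exp(2*I*pi/5))*conj(exp(2*I*pi/5)) + 1*(2 + 3*exp(-4*I*pi/5) + 2*exp(4*I*pi/5) + 2*exp(2*I*pi/5))*conj(exp(-4*I*pi/5))]
      = (1/5)[(9) + (3 + 2*exp(-4*I*pi/5) + 2*exp(4*I*pi/5) + 2*exp(2*I*pi/5)) + (3 + 2*exp(-2*I*pi/5) + 2*exp(4*I*pi/5) + 2*exp(2*I*pi/5)) + (3 + 2*exp(-2*I*pi/5) + 2*exp(-4*I*pi/5) + 2*exp(2*I*pi/5)) + (3 + 2*exp(-2*I*pi/5) + 2*exp(-4*I*pi/5) + 2*exp(4*I*pi/5))] = 15/5 = 3
  <chi_rho, chi_3> = (1/5)[1*(9)*conj(1) + 1*(2 + 2*exp(-2*I*pi/5) + 2*exp(-4*I*pi/5) + 3*exp(4*I*pi/5))*conj(exp(-4*I*pi/5)) + 1*(2 + 3*exp(-2*I*pi/5) + 2*exp(-4*I*pi/5) + 2*exp(2*I*pi/5))*conj(exp(2*I*pi/5)) + 1*(2 + 2*exp(-2*I*pi/5) + 2*exp(4*I*pi/5) + 3*exp(2*I*pi/5))*conj(exp(-2*I*pi/5)) + 1*(2 + 3*exp(-4*I*pi/5) + 2*exp(4*I*pi/5) + 2*exp(2*I*pi/5))*conj(exp(4*I*pi/5))]
      = (1/5)[(9) + (2 + 3*exp(-2*I*pi/5) + 2*exp(4*I*pi/5) + 2*exp(2*I*pi/5)) + (2 + 2*exp(-2*I*pi/5) + 3*exp(-4*I*pi/5) + 2*exp(4*I*pi/5)) + (2 + 2*exp(-4*I*pi/5) + 3*exp(4*I*pi/5) + 2*exp(2*I*pi/5)) + (2 + 2*exp(-2*I*pi/5) + 2*exp(-4*I*pi/5) + 3*exp(2*I*pi/5))] = 10/5 = 2
  <chi_rho, chi_4> = (1/5)[1*(9)*conj(1) + 1*(2 + 2*exp(-2*I*pi/5) + 2*exp(-4*I*pi/5) + 3*exp(4*I*pi/5))*conj(exp(-2*I*pi/5)) + 1*(2 + 3*exp(-2*I*pi/5) + 2*exp(-4*I*pi/5) + 2*exp(2*I*pi/5))*conj(exp(-4*I*pi/5)) + 1*(2 + 2*exp(-2*I*pi/5) + 2*exp(4*I*pi/5) + 3*exp(2*I*pi/5))*conj(exp(4*I*pi/5)) + 1*(2 + 3*exp(-4*I*pi/5) + 2*exp(4*I*pi/5) + 2*exp(2*I*pi/5))*conj(exp(2*I*pi/5))]
      = (1/5)[(9) + (2 + 2*exp(-2*I*pi/5) + 3*exp(-4*I*pi/5) + 2*exp(2*I*pi/5)) + (2 + 2*exp(-4*I*pi/5) + 2*exp(4*I*pi/5) + 3*exp(2*I*pi/5)) + (2 + 3*exp(-2*I*pi/5) + 2*exp(-4*I*pi/5) + 2*exp(4*I*pi/5)) + (2 + 2*exp(-2*I*pi/5) + 3*exp(4*I*pi/5) + 2*exp(2*I*pi/5))] = 10/5 = 2
(Exp terms are combined using exp(i*s)*conj(exp(i*t)) = exp(i*(s-t)), and sums of them are collapsed using the identity that for every m > 1 the m distinct m-th roots of unity sum to 0, e.g. 1 + exp(2*I*pi/3) + exp(-2*I*pi/3) = 0.)
Dimension check: dim(rho) = sum (mult * dim) = 2*1 + 0*1 + 3*1 + 2*1 + 2*1 = 9 = chi_rho(e) = 9.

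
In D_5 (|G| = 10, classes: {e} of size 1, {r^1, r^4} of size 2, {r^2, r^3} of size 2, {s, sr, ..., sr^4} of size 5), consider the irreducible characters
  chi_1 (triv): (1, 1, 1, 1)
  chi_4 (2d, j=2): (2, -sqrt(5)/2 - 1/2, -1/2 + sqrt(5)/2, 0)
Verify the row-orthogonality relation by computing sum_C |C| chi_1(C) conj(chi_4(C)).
Sum = 0; so <chi_1, chi_4> = 0 (distinct irreducibles are orthogonal).

Argument: Compute term by term over conjugacy classes (|C| * chi_1(C) * conj(chi_4(C))):
  1*(1)*conj(2) + 2*(1)*conj(-sqrt(5)/2 - 1/2) + 2*(1)*conj(-1/2 + sqrt(5)/2) + 5*(1)*conj(0)
  = (2) + (-sqrt(5) - 1) + (-1 + sqrt(5)) + (0)
  = 0.
Dividing by |G| = 10 gives 0/10 = 0, matching the row-orthogonality relation <chi_1, chi_4> = [chi_1 = chi_4].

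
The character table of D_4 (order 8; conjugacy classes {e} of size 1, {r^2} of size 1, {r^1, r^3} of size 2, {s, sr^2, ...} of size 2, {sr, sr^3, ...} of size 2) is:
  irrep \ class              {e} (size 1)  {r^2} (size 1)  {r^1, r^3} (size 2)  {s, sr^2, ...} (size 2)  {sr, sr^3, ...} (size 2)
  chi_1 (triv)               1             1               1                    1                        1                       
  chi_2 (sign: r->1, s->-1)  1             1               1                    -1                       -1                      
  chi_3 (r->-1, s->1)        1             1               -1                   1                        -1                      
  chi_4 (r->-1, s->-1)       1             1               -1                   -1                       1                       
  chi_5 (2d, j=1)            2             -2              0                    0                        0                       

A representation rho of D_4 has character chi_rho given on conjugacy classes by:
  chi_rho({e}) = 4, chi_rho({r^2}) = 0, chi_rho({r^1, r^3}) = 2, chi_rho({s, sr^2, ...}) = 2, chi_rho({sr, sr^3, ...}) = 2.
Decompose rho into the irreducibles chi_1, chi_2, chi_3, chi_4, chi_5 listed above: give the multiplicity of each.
Multiplicities: chi_1: 2, chi_2: 0, chi_3: 0, chi_4: 0, chi_5: 1.

Reasoning: Use <chi_rho, chi> = (1/|G|) sum_C |C| * chi_rho(C) * conj(chi(C)) with |G| = 8 for each irreducible chi in the table:
  <chi_rho, chi_1> = (1/8)[1*(4)*conj(1) + 1*(0)*conj(1) + 2*(2)*conj(1) + 2*(2)*conj(1) + 2*(2)*conj(1)]
      = (1/8)[(4) + (0) + (4) + (4) + (4)] = 16/8 = 2
  <chi_rho, chi_2> = (1/8)[1*(4)*conj(1) + 1*(0)*conj(1) + 2*(2)*conj(1) + 2*(2)*conj(-1) + 2*(2)*conj(-1)]
      = (1/8)[(4) + (0) + (4) + (-4) + (-4)] = 0/8 = 0
  <chi_rho, chi_3> = (1/8)[1*(4)*conj(1) + 1*(0)*conj(1) + 2*(2)*conj(-1) + 2*(2)*conj(1) + 2*(2)*conj(-1)]
      = (1/8)[(4) + (0) + (-4) + (4) + (-4)] = 0/8 = 0
  <chi_rho, chi_4> = (1/8)[1*(4)*conj(1) + 1*(0)*conj(1) + 2*(2)*conj(-1) + 2*(2)*conj(-1) + 2*(2)*conj(1)]
      = (1/8)[(4) + (0) + (-4) + (-4) + (4)] = 0/8 = 0
  <chi_rho, chi_5> = (1/8)[1*(4)*conj(2) + 1*(0)*conj(-2) + 2*(2)*conj(0) + 2*(2)*conj(0) + 2*(2)*conj(0)]
      = (1/8)[(8) + (0) + (0) + (0) + (0)] = 8/8 = 1
Dimension check: dim(rho) = sum (mult * dim) = 2*1 + 0*1 + 0*1 + 0*1 + 1*2 = 4 = chi_rho(e) = 4.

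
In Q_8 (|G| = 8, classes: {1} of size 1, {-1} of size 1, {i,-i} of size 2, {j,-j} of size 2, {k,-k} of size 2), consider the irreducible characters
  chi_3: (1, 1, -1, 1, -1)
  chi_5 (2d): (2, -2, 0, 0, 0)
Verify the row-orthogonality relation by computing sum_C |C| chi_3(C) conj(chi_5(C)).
Sum = 0; so <chi_3, chi_5> = 0 (distinct irreducibles are orthogonal).

Why: Compute term by term over conjugacy classes (|C| * chi_3(C) * conj(chi_5(C))):
  1*(1)*conj(2) + 1*(1)*conj(-2) + 2*(-1)*conj(0) + 2*(1)*conj(0) + 2*(-1)*conj(0)
  = (2) + (-2) + (0) + (0) + (0)
  = 0.
Dividing by |G| = 8 gives 0/8 = 0, matching the row-orthogonality relation <chi_3, chi_5> = [chi_3 = chi_5].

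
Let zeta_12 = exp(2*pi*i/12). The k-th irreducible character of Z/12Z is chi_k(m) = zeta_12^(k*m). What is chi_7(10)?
chi_7(10) = zeta_12^70 = exp(-I*pi/3)

Details: chi_7(10) = zeta_12^(7*10) = zeta_12^70. Since zeta_12^12 = 1, this equals zeta_12^10 = exp(2*pi*i*10/12) = exp(-I*pi/3).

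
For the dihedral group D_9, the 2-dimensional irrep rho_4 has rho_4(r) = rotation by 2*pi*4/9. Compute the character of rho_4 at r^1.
chi_{rho_4}(r^1) = 2*cos(2*pi*4*1/9) = -2*cos(pi/9)

Why: rho_4(r^1) is rotation by angle 2*pi*4*1/9, whose trace is 2*cos(2*pi*4*1/9) = -2*cos(pi/9).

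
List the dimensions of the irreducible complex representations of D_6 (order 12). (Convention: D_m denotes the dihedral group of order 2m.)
Dimensions: 1, 1, 1, 1, 2, 2

Argument: There are 6 irreducibles (= number of conjugacy classes). Their dimensions d_i satisfy sum d_i^2 = |G| = 12: 1 + 1 + 1 + 1 + 4 + 4 = 12.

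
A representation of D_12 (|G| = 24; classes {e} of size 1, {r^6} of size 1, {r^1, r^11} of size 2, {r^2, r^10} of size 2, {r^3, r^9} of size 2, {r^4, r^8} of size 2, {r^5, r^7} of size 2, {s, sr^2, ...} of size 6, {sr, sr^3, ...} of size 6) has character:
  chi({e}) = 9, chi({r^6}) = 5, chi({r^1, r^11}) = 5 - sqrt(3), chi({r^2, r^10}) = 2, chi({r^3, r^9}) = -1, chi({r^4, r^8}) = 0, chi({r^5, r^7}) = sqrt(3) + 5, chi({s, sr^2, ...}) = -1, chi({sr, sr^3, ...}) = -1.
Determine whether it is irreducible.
Not irreducible (reducible): <chi, chi> = 10 > 1.

<chi, chi> = (1/|G|) sum_C |C| * |chi(C)|^2 = (1/24)[1*|9|^2 + 1*|5|^2 + 2*|5 - sqrt(3)|^2 + 2*|2|^2 + 2*|-1|^2 + 2*|0|^2 + 2*|sqrt(3) + 5|^2 + 6*|-1|^2 + 6*|-1|^2]
  = (1/24)[(81) + (25) + (56 - 20*sqrt(3)) + (8) + (2) + (0) + (20*sqrt(3) + 56) + (6) + (6)] = 240/24 = 10.
A character is irreducible iff <chi, chi> = 1, so this representation is reducible.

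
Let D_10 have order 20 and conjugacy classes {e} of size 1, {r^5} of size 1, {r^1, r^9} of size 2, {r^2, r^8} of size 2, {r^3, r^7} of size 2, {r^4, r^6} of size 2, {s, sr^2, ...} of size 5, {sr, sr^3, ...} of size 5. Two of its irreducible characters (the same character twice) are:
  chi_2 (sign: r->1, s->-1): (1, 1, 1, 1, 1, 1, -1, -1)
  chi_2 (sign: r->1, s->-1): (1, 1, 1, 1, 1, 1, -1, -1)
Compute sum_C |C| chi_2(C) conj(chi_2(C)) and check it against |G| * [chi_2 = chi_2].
Sum = 20 = |G| = 20; so <chi_2, chi_2> = 1 (norm-1 confirms irreducibility).

Working: Compute term by term over conjugacy classes (|C| * chi_2(C) * conj(chi_2(C))):
  1*(1)*conj(1) + 1*(1)*conj(1) + 2*(1)*conj(1) + 2*(1)*conj(1) + 2*(1)*conj(1) + 2*(1)*conj(1) + 5*(-1)*conj(-1) + 5*(-1)*conj(-1)
  = (1) + (1) + (2) + (2) + (2) + (2) + (5) + (5)
  = 20.
Dividing by |G| = 20 gives 20/20 = 1, matching the row-orthogonality relation <chi_2, chi_2> = [chi_2 = chi_2].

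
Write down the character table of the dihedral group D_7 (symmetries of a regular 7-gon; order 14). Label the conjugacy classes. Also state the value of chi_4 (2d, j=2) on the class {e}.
Conjugacy classes: {e} of size 1, {r^1, r^6} of size 2, {r^2, r^5} of size 2, {r^3, r^4} of size 2, {s, sr, ..., sr^6} of size 7.
Character table:
  irrep \ class              {e} (size 1)  {r^1, r^6} (size 2)  {r^2, r^5} (size 2)  {r^3, r^4} (size 2)  {s, sr, ..., sr^6} (size 7)
  chi_1 (triv)               1             1                    1                    1                    1                          
  chi_2 (sign: r->1, s->-1)  1             1                    1                    1                    -1                         
  chi_3 (2d, j=1)            2             2*cos(2*pi/7)        -2*cos(3*pi/7)       -2*cos(pi/7)         0                          
  chi_4 (2d, j=2)            2             -2*cos(3*pi/7)       -2*cos(pi/7)         2*cos(2*pi/7)        0                          
  chi_5 (2d, j=3)            2             -2*cos(pi/7)         2*cos(2*pi/7)        -2*cos(3*pi/7)       0                          

Spot check: chi_4 (2d, j=2) on {e} = 2.

Details: D_7 has order 2*7 = 14 with 5 conjugacy classes, hence 5 irreducibles. Sum of squared dims 1 + 1 + 4 + 4 + 4 = 14 = |G|. Linear characters come from the abelianisation; the 2-dimensional irreps have character r^k -> 2*cos(2*pi*j*k/7), reflections -> 0.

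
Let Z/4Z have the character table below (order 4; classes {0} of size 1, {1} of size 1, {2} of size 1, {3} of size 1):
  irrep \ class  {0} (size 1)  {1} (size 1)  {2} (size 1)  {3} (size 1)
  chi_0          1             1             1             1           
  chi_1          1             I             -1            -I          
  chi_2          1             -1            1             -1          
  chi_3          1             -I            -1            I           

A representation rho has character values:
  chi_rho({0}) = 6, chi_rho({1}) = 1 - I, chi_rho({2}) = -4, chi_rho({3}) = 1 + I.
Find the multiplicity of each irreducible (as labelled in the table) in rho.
Multiplicities: chi_0: 1, chi_1: 2, chi_2: 0, chi_3: 3.

Argument: Use <chi_rho, chi> = (1/|G|) sum_C |C| * chi_rho(C) * conj(chi(C)) with |G| = 4 for each irreducible chi in the table:
  <chi_rho, chi_0> = (1/4)[1*(6)*conj(1) + 1*(1 - I)*conj(1) + 1*(-4)*conj(1) + 1*(1 + I)*conj(1)]
      = (1/4)[(6) + (1 - I) + (-4) + (1 + I)] = 4/4 = 1
  <chi_rho, chi_1> = (1/4)[1*(6)*conj(1) + 1*(1 - I)*conj(I) + 1*(-4)*conj(-1) + 1*(1 + I)*conj(-I)]
      = (1/4)[(6) + (-1 - I) + (4) + (-1 + I)] = 8/4 = 2
  <chi_rho, chi_2> = (1/4)[1*(6)*conj(1) + 1*(1 - I)*conj(-1) + 1*(-4)*conj(1) + 1*(1 + I)*conj(-1)]
      = (1/4)[(6) + (-1 + I) + (-4) + (-1 - I)] = 0/4 = 0
  <chi_rho, chi_3> = (1/4)[1*(6)*conj(1) + 1*(1 - I)*conj(-I) + 1*(-4)*conj(-1) + 1*(1 + I)*conj(I)]
      = (1/4)[(6) + (1 + I) + (4) + (1 - I)] = 12/4 = 3
(Exp terms are combined using exp(i*s)*conj(exp(i*t)) = exp(i*(s-t)), and sums of them are collapsed using the identity that for every m > 1 the m distinct m-th roots of unity sum to 0, e.g. 1 + exp(2*I*pi/3) + exp(-2*I*pi/3) = 0.)
Dimension check: dim(rho) = sum (mult * dim) = 1*1 + 2*1 + 0*1 + 3*1 = 6 = chi_rho(e) = 6.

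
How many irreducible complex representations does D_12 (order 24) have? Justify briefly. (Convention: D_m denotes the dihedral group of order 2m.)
9

Solution. The number of irreducible complex representations of a finite group equals its number of conjugacy classes. D_12 has 9 conjugacy classes (n/2 + 3 for n even), so D_12 (order 24) has exactly 9 irreducible complex representations.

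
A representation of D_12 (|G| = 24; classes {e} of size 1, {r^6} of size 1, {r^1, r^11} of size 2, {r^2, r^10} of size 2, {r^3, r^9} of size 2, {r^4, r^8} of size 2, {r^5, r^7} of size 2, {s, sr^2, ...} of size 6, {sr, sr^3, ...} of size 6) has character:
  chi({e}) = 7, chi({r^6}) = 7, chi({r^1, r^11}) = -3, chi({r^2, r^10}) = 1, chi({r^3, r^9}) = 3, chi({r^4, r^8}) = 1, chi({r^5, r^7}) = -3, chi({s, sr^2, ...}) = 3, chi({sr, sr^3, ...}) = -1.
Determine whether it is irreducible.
Not irreducible (reducible): <chi, chi> = 9 > 1.

Derivation: <chi, chi> = (1/|G|) sum_C |C| * |chi(C)|^2 = (1/24)[1*|7|^2 + 1*|7|^2 + 2*|-3|^2 + 2*|1|^2 + 2*|3|^2 + 2*|1|^2 + 2*|-3|^2 + 6*|3|^2 + 6*|-1|^2]
  = (1/24)[(49) + (49) + (18) + (2) + (18) + (2) + (18) + (54) + (6)] = 216/24 = 9.
A character is irreducible iff <chi, chi> = 1, so this representation is reducible.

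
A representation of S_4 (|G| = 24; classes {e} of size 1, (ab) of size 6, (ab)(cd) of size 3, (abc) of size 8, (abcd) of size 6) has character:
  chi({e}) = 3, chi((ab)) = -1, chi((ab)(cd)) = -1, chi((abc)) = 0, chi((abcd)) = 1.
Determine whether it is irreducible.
Irreducible: <chi, chi> = 1.

Working: <chi, chi> = (1/|G|) sum_C |C| * |chi(C)|^2 = (1/24)[1*|3|^2 + 6*|-1|^2 + 3*|-1|^2 + 8*|0|^2 + 6*|1|^2]
  = (1/24)[(9) + (6) + (3) + (0) + (6)] = 24/24 = 1.
A character is irreducible iff <chi, chi> = 1, so this representation is irreducible.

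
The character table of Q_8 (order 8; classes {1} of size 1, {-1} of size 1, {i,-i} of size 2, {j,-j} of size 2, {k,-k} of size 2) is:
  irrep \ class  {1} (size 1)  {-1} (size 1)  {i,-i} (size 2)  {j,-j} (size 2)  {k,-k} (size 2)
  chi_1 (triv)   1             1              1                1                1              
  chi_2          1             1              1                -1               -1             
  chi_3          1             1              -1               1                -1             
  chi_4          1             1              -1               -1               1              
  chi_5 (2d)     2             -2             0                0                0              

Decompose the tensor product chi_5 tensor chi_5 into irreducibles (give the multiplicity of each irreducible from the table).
chi_5 tensor chi_5 = chi_1 + chi_2 + chi_3 + chi_4 (all other irreducibles have multiplicity 0).

Argument: The character of a tensor product is the pointwise product (chi_5 * chi_5)(C) = chi_5(C) * chi_5(C):
  {1}: (2)*(2), {-1}: (-2)*(-2), {i,-i}: (0)*(0), {j,-j}: (0)*(0), {k,-k}: (0)*(0)
so (chi_5 * chi_5) takes values
  {1} -> 4, {-1} -> 4, {i,-i} -> 0, {j,-j} -> 0, {k,-k} -> 0.
Now take the inner product of this character with each irreducible chi from the table, <chi_5*chi_5, chi> = (1/8) sum_C |C| (chi_5*chi_5)(C) conj(chi(C)):
  <chi_5*chi_5, chi_1> = (1/8)[1*(4)*conj(1) + 1*(4)*conj(1) + 2*(0)*conj(1) + 2*(0)*conj(1) + 2*(0)*conj(1)]
      = (1/8)[(4) + (4) + (0) + (0) + (0)] = 8/8 = 1
  <chi_5*chi_5, chi_2> = (1/8)[1*(4)*conj(1) + 1*(4)*conj(1) + 2*(0)*conj(1) + 2*(0)*conj(-1) + 2*(0)*conj(-1)]
      = (1/8)[(4) + (4) + (0) + (0) + (0)] = 8/8 = 1
  <chi_5*chi_5, chi_3> = (1/8)[1*(4)*conj(1) + 1*(4)*conj(1) + 2*(0)*conj(-1) + 2*(0)*conj(1) + 2*(0)*conj(-1)]
      = (1/8)[(4) + (4) + (0) + (0) + (0)] = 8/8 = 1
  <chi_5*chi_5, chi_4> = (1/8)[1*(4)*conj(1) + 1*(4)*conj(1) + 2*(0)*conj(-1) + 2*(0)*conj(-1) + 2*(0)*conj(1)]
      = (1/8)[(4) + (4) + (0) + (0) + (0)] = 8/8 = 1
  <chi_5*chi_5, chi_5> = (1/8)[1*(4)*conj(2) + 1*(4)*conj(-2) + 2*(0)*conj(0) + 2*(0)*conj(0) + 2*(0)*conj(0)]
      = (1/8)[(8) + (-8) + (0) + (0) + (0)] = 0/8 = 0
Hence the multiplicities are chi_1: 1, chi_2: 1, chi_3: 1, chi_4: 1. Dimension check: dim(chi_5)*dim(chi_5) = 2*2 = 4 and sum (mult * dim) = 1*1 + 1*1 + 1*1 + 1*1 = 4.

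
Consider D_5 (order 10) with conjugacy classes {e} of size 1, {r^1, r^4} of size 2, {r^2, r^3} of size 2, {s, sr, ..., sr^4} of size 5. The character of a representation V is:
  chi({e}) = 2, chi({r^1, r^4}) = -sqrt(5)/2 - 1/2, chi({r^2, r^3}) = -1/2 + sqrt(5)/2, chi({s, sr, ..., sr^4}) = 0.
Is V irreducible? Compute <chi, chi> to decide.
Irreducible: <chi, chi> = 1.

Working: <chi, chi> = (1/|G|) sum_C |C| * |chi(C)|^2 = (1/10)[1*|2|^2 + 2*|-sqrt(5)/2 - 1/2|^2 + 2*|-1/2 + sqrt(5)/2|^2 + 5*|0|^2]
  = (1/10)[(4) + (sqrt(5) + 3) + (3 - sqrt(5)) + (0)] = 10/10 = 1.
A character is irreducible iff <chi, chi> = 1, so this representation is irreducible.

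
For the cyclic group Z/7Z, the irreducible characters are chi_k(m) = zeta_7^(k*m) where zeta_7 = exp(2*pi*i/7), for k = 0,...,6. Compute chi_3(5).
chi_3(5) = zeta_7^15 = exp(2*I*pi/7)

Reasoning: chi_3(5) = zeta_7^(3*5) = zeta_7^15. Since zeta_7^7 = 1, this equals zeta_7^1 = exp(2*pi*i*1/7) = exp(2*I*pi/7).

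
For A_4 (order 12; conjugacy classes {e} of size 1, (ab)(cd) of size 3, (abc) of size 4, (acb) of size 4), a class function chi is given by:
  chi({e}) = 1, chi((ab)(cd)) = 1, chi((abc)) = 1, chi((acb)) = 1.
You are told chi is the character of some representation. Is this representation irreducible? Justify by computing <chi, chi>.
Irreducible: <chi, chi> = 1.

Derivation: <chi, chi> = (1/|G|) sum_C |C| * |chi(C)|^2 = (1/12)[1*|1|^2 + 3*|1|^2 + 4*|1|^2 + 4*|1|^2]
  = (1/12)[(1) + (3) + (4) + (4)] = 12/12 = 1.
(Exp terms are combined using exp(i*s)*conj(exp(i*t)) = exp(i*(s-t)), and sums of them are collapsed using the identity that for every m > 1 the m distinct m-th roots of unity sum to 0, e.g. 1 + exp(2*I*pi/3) + exp(-2*I*pi/3) = 0.)
A character is irreducible iff <chi, chi> = 1, so this representation is irreducible.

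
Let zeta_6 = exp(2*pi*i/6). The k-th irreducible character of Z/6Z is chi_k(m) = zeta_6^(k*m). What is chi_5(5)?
chi_5(5) = zeta_6^25 = exp(I*pi/3)

Explanation: chi_5(5) = zeta_6^(5*5) = zeta_6^25. Since zeta_6^6 = 1, this equals zeta_6^1 = exp(2*pi*i*1/6) = exp(I*pi/3).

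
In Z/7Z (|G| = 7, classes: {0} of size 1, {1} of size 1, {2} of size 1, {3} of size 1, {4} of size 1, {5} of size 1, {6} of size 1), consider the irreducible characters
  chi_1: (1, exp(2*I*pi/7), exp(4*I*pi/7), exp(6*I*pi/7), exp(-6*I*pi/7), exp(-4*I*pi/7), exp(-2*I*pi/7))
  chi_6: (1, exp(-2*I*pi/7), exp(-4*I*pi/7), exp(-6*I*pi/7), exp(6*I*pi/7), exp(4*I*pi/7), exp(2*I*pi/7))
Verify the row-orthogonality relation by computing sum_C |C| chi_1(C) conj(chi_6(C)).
Sum = 0; so <chi_1, chi_6> = 0 (distinct irreducibles are orthogonal).

Justification: Compute term by term over conjugacy classes (|C| * chi_1(C) * conj(chi_6(C))):
  1*(1)*conj(1) + 1*(exp(2*I*pi/7))*conj(exp(-2*I*pi/7)) + 1*(exp(4*I*pi/7))*conj(exp(-4*I*pi/7)) + 1*(exp(6*I*pi/7))*conj(exp(-6*I*pi/7)) + 1*(exp(-6*I*pi/7))*conj(exp(6*I*pi/7)) + 1*(exp(-4*I*pi/7))*conj(exp(4*I*pi/7)) + 1*(exp(-2*I*pi/7))*conj(exp(2*I*pi/7))
  = (1) + (exp(4*I*pi/7)) + (exp(-6*I*pi/7)) + (exp(-2*I*pi/7)) + (exp(2*I*pi/7)) + (exp(6*I*pi/7)) + (exp(-4*I*pi/7))
  = 0.
(Exp terms are combined using exp(i*s)*conj(exp(i*t)) = exp(i*(s-t)), and sums of them are collapsed using the identity that for every m > 1 the m distinct m-th roots of unity sum to 0, e.g. 1 + exp(2*I*pi/3) + exp(-2*I*pi/3) = 0.)
Dividing by |G| = 7 gives 0/7 = 0, matching the row-orthogonality relation <chi_1, chi_6> = [chi_1 = chi_6].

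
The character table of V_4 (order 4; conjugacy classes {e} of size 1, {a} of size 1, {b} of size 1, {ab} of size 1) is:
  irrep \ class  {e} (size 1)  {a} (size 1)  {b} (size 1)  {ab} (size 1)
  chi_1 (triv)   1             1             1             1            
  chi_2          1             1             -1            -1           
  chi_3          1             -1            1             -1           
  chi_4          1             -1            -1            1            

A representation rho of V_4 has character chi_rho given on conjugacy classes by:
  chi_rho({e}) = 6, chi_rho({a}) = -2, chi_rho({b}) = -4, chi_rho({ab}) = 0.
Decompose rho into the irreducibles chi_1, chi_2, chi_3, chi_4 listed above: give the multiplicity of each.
Multiplicities: chi_1: 0, chi_2: 2, chi_3: 1, chi_4: 3.

Details: Use <chi_rho, chi> = (1/|G|) sum_C |C| * chi_rho(C) * conj(chi(C)) with |G| = 4 for each irreducible chi in the table:
  <chi_rho, chi_1> = (1/4)[1*(6)*conj(1) + 1*(-2)*conj(1) + 1*(-4)*conj(1) + 1*(0)*conj(1)]
      = (1/4)[(6) + (-2) + (-4) + (0)] = 0/4 = 0
  <chi_rho, chi_2> = (1/4)[1*(6)*conj(1) + 1*(-2)*conj(1) + 1*(-4)*conj(-1) + 1*(0)*conj(-1)]
      = (1/4)[(6) + (-2) + (4) + (0)] = 8/4 = 2
  <chi_rho, chi_3> = (1/4)[1*(6)*conj(1) + 1*(-2)*conj(-1) + 1*(-4)*conj(1) + 1*(0)*conj(-1)]
      = (1/4)[(6) + (2) + (-4) + (0)] = 4/4 = 1
  <chi_rho, chi_4> = (1/4)[1*(6)*conj(1) + 1*(-2)*conj(-1) + 1*(-4)*conj(-1) + 1*(0)*conj(1)]
      = (1/4)[(6) + (2) + (4) + (0)] = 12/4 = 3
Dimension check: dim(rho) = sum (mult * dim) = 0*1 + 2*1 + 1*1 + 3*1 = 6 = chi_rho(e) = 6.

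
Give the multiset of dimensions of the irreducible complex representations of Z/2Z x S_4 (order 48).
Dimensions: 1, 1, 1, 1, 2, 2, 3, 3, 3, 3

There are 10 irreducibles (= number of conjugacy classes). Their dimensions d_i satisfy sum d_i^2 = |G| = 48: 1 + 1 + 1 + 1 + 4 + 4 + 9 + 9 + 9 + 9 = 48. (For the product with Z/2Z: each of the 2 1-dim characters of Z/2Z tensors with each irrep of S_4, giving 2 copies of each S_4-dimension.)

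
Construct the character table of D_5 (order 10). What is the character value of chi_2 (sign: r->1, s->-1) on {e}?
Conjugacy classes: {e} of size 1, {r^1, r^4} of size 2, {r^2, r^3} of size 2, {s, sr, ..., sr^4} of size 5.
Character table:
  irrep \ class              {e} (size 1)  {r^1, r^4} (size 2)  {r^2, r^3} (size 2)  {s, sr, ..., sr^4} (size 5)
  chi_1 (triv)               1             1                    1                    1                          
  chi_2 (sign: r->1, s->-1)  1             1                    1                    -1                         
  chi_3 (2d, j=1)            2             -1/2 + sqrt(5)/2     -sqrt(5)/2 - 1/2     0                          
  chi_4 (2d, j=2)            2             -sqrt(5)/2 - 1/2     -1/2 + sqrt(5)/2     0                          

Spot check: chi_2 (sign: r->1, s->-1) on {e} = 1.

Argument: D_5 has order 2*5 = 10 with 4 conjugacy classes, hence 4 irreducibles. Sum of squared dims 1 + 1 + 4 + 4 = 10 = |G|. Linear characters come from the abelianisation; the 2-dimensional irreps have character r^k -> 2*cos(2*pi*j*k/5), reflections -> 0.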